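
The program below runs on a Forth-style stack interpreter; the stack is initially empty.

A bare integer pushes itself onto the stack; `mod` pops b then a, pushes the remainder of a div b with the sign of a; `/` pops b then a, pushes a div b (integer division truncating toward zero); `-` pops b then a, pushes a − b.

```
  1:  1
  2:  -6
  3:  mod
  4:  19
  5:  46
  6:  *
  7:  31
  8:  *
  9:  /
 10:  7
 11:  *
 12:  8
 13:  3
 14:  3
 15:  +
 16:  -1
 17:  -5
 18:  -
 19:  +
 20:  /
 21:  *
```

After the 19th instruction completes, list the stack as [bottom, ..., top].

1   → [1]
-6  → [1, -6]
mod → [1]
19  → [1, 19]
46  → [1, 19, 46]
*   → [1, 874]
31  → [1, 874, 31]
*   → [1, 27094]
/   → [0]
7   → [0, 7]
*   → [0]
8   → [0, 8]
3   → [0, 8, 3]
3   → [0, 8, 3, 3]
+   → [0, 8, 6]
-1  → [0, 8, 6, -1]
-5  → [0, 8, 6, -1, -5]
-   → [0, 8, 6, 4]
+   → [0, 8, 10]

[0, 8, 10]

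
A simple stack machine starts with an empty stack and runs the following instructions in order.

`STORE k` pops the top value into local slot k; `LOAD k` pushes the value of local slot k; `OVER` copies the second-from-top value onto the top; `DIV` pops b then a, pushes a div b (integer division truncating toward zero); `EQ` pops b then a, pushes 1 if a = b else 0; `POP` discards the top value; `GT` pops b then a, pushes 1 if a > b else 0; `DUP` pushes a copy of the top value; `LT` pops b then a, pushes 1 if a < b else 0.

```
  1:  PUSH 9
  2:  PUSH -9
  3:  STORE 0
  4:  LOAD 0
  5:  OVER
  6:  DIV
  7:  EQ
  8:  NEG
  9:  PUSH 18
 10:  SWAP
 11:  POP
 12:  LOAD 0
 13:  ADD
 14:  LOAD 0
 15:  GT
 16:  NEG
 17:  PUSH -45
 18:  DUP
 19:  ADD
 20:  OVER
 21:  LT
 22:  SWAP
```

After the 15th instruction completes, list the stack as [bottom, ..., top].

PUSH 9  : 9
PUSH -9 : 9 -9
STORE 0 : 9
LOAD 0  : 9 -9
OVER    : 9 -9 9
DIV     : 9 -1
EQ      : 0
NEG     : 0
PUSH 18 : 0 18
SWAP    : 18 0
POP     : 18
LOAD 0  : 18 -9
ADD     : 9
LOAD 0  : 9 -9
GT      : 1

[1]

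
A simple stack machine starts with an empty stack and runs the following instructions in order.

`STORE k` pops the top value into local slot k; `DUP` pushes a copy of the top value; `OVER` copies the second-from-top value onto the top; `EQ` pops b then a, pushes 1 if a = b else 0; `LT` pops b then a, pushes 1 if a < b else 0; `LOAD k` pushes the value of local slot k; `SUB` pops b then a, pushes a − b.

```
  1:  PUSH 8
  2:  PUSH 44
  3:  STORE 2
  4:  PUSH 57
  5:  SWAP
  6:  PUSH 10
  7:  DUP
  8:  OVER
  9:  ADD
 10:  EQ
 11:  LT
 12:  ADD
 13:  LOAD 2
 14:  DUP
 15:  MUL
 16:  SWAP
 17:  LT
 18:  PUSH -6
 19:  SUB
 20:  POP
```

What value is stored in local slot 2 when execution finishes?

PUSH 8  → 8
PUSH 44 → 8 44
STORE 2 → 8
PUSH 57 → 8 57
SWAP    → 57 8
PUSH 10 → 57 8 10
DUP     → 57 8 10 10
OVER    → 57 8 10 10 10
ADD     → 57 8 10 20
EQ      → 57 8 0
LT      → 57 0
ADD     → 57
LOAD 2  → 57 44
DUP     → 57 44 44
MUL     → 57 1936
SWAP    → 1936 57
LT      → 0
PUSH -6 → 0 -6
SUB     → 6
POP     → (empty)

44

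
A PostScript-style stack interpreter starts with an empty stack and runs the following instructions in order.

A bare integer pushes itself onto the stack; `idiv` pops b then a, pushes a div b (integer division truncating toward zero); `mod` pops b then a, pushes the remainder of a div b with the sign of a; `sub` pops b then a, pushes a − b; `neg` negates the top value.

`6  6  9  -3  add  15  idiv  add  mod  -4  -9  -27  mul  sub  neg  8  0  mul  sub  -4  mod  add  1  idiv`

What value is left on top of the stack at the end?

6     [6]
6     [6, 6]
9     [6, 6, 9]
-3    [6, 6, 9, -3]
add   [6, 6, 6]
15    [6, 6, 6, 15]
idiv  [6, 6, 0]
add   [6, 6]
mod   [0]
-4    [0, -4]
-9    [0, -4, -9]
-27   [0, -4, -9, -27]
mul   [0, -4, 243]
sub   [0, -247]
neg   [0, 247]
8     [0, 247, 8]
0     [0, 247, 8, 0]
mul   [0, 247, 0]
sub   [0, 247]
-4    [0, 247, -4]
mod   [0, 3]
add   [3]
1     [3, 1]
idiv  [3]

3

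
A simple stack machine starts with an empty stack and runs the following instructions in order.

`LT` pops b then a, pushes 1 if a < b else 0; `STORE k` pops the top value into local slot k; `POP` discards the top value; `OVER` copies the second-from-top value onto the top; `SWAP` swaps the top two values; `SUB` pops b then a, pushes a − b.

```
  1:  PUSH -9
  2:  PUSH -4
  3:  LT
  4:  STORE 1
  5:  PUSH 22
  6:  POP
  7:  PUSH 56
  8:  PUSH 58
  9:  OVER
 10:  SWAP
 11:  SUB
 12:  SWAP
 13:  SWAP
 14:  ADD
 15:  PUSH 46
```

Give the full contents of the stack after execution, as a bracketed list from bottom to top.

[54, 46]

PUSH -9  [-9]
PUSH -4  [-9, -4]
LT       [1]
STORE 1  []
PUSH 22  [22]
POP      []
PUSH 56  [56]
PUSH 58  [56, 58]
OVER     [56, 58, 56]
SWAP     [56, 56, 58]
SUB      [56, -2]
SWAP     [-2, 56]
SWAP     [56, -2]
ADD      [54]
PUSH 46  [54, 46]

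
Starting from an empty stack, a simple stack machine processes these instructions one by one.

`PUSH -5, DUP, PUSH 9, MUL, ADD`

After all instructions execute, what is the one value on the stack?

-50

PUSH -5 : -5
DUP     : -5 -5
PUSH 9  : -5 -5 9
MUL     : -5 -45
ADD     : -50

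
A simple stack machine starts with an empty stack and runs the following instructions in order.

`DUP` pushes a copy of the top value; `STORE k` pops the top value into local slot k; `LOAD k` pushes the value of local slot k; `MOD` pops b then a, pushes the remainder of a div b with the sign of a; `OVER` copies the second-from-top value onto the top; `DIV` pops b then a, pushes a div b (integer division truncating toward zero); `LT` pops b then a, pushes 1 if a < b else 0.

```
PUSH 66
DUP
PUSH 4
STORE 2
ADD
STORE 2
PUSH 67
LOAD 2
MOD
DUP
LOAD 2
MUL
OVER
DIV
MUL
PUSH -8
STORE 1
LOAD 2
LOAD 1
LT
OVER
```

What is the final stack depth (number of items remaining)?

3

PUSH 66 -> [66]
DUP     -> [66, 66]
PUSH 4  -> [66, 66, 4]
STORE 2 -> [66, 66]
ADD     -> [132]
STORE 2 -> []
PUSH 67 -> [67]
LOAD 2  -> [67, 132]
MOD     -> [67]
DUP     -> [67, 67]
LOAD 2  -> [67, 67, 132]
MUL     -> [67, 8844]
OVER    -> [67, 8844, 67]
DIV     -> [67, 132]
MUL     -> [8844]
PUSH -8 -> [8844, -8]
STORE 1 -> [8844]
LOAD 2  -> [8844, 132]
LOAD 1  -> [8844, 132, -8]
LT      -> [8844, 0]
OVER    -> [8844, 0, 8844]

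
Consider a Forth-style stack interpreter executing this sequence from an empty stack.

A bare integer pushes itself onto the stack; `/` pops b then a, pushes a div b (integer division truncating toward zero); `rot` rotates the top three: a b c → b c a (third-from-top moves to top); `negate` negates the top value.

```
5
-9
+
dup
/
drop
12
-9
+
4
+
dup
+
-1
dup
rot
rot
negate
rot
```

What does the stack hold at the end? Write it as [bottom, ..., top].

[14, 1, -1]

5      -> 5
-9     -> 5 -9
+      -> -4
dup    -> -4 -4
/      -> 1
drop   -> (empty)
12     -> 12
-9     -> 12 -9
+      -> 3
4      -> 3 4
+      -> 7
dup    -> 7 7
+      -> 14
-1     -> 14 -1
dup    -> 14 -1 -1
rot    -> -1 -1 14
rot    -> -1 14 -1
negate -> -1 14 1
rot    -> 14 1 -1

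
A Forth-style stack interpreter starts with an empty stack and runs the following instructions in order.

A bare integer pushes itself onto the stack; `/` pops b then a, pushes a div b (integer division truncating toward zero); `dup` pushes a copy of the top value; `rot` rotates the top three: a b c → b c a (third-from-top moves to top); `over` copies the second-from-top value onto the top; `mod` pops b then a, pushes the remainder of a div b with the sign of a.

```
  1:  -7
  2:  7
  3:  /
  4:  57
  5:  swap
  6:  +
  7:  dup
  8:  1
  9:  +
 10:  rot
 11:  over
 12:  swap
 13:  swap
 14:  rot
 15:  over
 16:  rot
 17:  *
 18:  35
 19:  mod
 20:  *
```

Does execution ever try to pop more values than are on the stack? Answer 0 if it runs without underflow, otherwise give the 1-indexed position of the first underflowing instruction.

10

-7    -7
7     -7 7
/     -1
57    -1 57
swap  57 -1
+     56
dup   56 56
1     56 56 1
+     56 57
rot  — needs 3 operands, stack has 2 → underflow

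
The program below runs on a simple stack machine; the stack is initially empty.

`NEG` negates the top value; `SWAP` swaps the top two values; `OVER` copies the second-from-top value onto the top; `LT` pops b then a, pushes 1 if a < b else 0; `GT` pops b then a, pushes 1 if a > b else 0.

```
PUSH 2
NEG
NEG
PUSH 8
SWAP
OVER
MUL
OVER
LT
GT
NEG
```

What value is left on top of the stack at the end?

-1

PUSH 2 -> 2
NEG    -> -2
NEG    -> 2
PUSH 8 -> 2 8
SWAP   -> 8 2
OVER   -> 8 2 8
MUL    -> 8 16
OVER   -> 8 16 8
LT     -> 8 0
GT     -> 1
NEG    -> -1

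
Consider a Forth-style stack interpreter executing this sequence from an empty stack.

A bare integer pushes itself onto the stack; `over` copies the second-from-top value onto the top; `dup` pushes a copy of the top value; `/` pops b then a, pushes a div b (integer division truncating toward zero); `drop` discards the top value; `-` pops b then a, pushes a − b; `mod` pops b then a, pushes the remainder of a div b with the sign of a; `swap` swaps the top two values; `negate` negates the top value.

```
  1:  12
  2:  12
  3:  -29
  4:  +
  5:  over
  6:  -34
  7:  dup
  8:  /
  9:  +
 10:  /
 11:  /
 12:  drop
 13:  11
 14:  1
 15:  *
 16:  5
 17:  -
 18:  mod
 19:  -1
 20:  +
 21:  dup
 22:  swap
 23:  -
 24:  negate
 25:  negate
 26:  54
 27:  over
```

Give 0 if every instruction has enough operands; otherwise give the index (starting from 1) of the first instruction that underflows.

18

12   -> 12
12   -> 12 12
-29  -> 12 12 -29
+    -> 12 -17
over -> 12 -17 12
-34  -> 12 -17 12 -34
dup  -> 12 -17 12 -34 -34
/    -> 12 -17 12 1
+    -> 12 -17 13
/    -> 12 -1
/    -> -12
drop -> (empty)
11   -> 11
1    -> 11 1
*    -> 11
5    -> 11 5
-    -> 6
mod  — needs 2 operands, stack has 1 → underflow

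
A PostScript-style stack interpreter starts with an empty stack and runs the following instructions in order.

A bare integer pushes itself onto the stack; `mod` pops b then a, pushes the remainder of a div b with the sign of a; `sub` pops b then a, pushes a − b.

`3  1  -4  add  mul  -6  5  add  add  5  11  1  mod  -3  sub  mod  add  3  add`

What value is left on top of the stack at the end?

-5

3   → [3]
1   → [3, 1]
-4  → [3, 1, -4]
add → [3, -3]
mul → [-9]
-6  → [-9, -6]
5   → [-9, -6, 5]
add → [-9, -1]
add → [-10]
5   → [-10, 5]
11  → [-10, 5, 11]
1   → [-10, 5, 11, 1]
mod → [-10, 5, 0]
-3  → [-10, 5, 0, -3]
sub → [-10, 5, 3]
mod → [-10, 2]
add → [-8]
3   → [-8, 3]
add → [-5]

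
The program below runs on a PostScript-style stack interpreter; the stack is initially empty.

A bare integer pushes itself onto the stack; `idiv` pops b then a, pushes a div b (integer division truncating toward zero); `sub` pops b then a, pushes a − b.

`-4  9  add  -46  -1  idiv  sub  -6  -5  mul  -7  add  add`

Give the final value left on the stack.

-18

-4    [-4]
9     [-4, 9]
add   [5]
-46   [5, -46]
-1    [5, -46, -1]
idiv  [5, 46]
sub   [-41]
-6    [-41, -6]
-5    [-41, -6, -5]
mul   [-41, 30]
-7    [-41, 30, -7]
add   [-41, 23]
add   [-18]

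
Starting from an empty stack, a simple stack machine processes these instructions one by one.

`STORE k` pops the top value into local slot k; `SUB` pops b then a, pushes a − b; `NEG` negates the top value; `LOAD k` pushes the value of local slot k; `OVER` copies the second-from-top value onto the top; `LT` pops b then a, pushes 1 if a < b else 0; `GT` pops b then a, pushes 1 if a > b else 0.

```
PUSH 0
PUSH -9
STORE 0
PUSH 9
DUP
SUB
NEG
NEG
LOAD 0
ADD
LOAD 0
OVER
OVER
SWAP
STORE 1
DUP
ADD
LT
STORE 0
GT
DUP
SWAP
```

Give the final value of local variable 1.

PUSH 0  : 0
PUSH -9 : 0 -9
STORE 0 : 0
PUSH 9  : 0 9
DUP     : 0 9 9
SUB     : 0 0
NEG     : 0 0
NEG     : 0 0
LOAD 0  : 0 0 -9
ADD     : 0 -9
LOAD 0  : 0 -9 -9
OVER    : 0 -9 -9 -9
OVER    : 0 -9 -9 -9 -9
SWAP    : 0 -9 -9 -9 -9
STORE 1 : 0 -9 -9 -9
DUP     : 0 -9 -9 -9 -9
ADD     : 0 -9 -9 -18
LT      : 0 -9 0
STORE 0 : 0 -9
GT      : 1
DUP     : 1 1
SWAP    : 1 1

-9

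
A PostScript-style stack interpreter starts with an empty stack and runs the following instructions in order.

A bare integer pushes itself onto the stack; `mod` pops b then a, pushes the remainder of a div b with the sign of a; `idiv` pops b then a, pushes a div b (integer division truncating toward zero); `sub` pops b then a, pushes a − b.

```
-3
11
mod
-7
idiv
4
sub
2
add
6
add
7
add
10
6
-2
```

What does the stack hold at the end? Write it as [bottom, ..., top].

-3   → -3
11   → -3 11
mod  → -3
-7   → -3 -7
idiv → 0
4    → 0 4
sub  → -4
2    → -4 2
add  → -2
6    → -2 6
add  → 4
7    → 4 7
add  → 11
10   → 11 10
6    → 11 10 6
-2   → 11 10 6 -2

[11, 10, 6, -2]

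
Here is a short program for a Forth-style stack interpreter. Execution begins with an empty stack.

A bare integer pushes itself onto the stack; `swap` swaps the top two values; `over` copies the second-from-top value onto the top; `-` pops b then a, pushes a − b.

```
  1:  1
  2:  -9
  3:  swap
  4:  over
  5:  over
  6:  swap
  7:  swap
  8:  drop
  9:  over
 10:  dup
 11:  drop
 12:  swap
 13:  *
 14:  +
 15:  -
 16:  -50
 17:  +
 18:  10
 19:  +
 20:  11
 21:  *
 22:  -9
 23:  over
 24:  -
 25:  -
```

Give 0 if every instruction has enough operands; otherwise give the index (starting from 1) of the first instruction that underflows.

0

1    -> [1]
-9   -> [1, -9]
swap -> [-9, 1]
over -> [-9, 1, -9]
over -> [-9, 1, -9, 1]
swap -> [-9, 1, 1, -9]
swap -> [-9, 1, -9, 1]
drop -> [-9, 1, -9]
over -> [-9, 1, -9, 1]
dup  -> [-9, 1, -9, 1, 1]
drop -> [-9, 1, -9, 1]
swap -> [-9, 1, 1, -9]
*    -> [-9, 1, -9]
+    -> [-9, -8]
-    -> [-1]
-50  -> [-1, -50]
+    -> [-51]
10   -> [-51, 10]
+    -> [-41]
11   -> [-41, 11]
*    -> [-451]
-9   -> [-451, -9]
over -> [-451, -9, -451]
-    -> [-451, 442]
-    -> [-893]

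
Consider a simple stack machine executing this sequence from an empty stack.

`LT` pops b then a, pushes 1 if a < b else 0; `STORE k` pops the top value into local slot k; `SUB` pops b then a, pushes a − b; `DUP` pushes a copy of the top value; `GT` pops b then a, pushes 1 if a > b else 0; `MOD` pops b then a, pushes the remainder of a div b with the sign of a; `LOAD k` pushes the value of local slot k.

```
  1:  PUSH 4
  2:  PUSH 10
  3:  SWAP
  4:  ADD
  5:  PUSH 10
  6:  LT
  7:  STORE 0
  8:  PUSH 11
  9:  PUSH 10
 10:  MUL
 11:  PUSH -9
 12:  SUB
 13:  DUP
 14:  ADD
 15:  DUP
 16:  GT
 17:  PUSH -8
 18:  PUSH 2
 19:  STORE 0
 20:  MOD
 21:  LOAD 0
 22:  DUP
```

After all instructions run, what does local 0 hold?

PUSH 4  -> 4
PUSH 10 -> 4 10
SWAP    -> 10 4
ADD     -> 14
PUSH 10 -> 14 10
LT      -> 0
STORE 0 -> (empty)
PUSH 11 -> 11
PUSH 10 -> 11 10
MUL     -> 110
PUSH -9 -> 110 -9
SUB     -> 119
DUP     -> 119 119
ADD     -> 238
DUP     -> 238 238
GT      -> 0
PUSH -8 -> 0 -8
PUSH 2  -> 0 -8 2
STORE 0 -> 0 -8
MOD     -> 0
LOAD 0  -> 0 2
DUP     -> 0 2 2

2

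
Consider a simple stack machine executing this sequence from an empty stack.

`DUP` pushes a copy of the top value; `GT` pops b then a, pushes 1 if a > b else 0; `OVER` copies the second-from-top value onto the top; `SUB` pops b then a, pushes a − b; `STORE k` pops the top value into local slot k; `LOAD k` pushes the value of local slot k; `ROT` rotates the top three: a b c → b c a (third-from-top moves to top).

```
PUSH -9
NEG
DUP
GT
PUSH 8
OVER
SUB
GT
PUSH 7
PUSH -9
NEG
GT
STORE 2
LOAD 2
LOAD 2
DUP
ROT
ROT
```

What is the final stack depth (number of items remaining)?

4

PUSH -9 → -9
NEG     → 9
DUP     → 9 9
GT      → 0
PUSH 8  → 0 8
OVER    → 0 8 0
SUB     → 0 8
GT      → 0
PUSH 7  → 0 7
PUSH -9 → 0 7 -9
NEG     → 0 7 9
GT      → 0 0
STORE 2 → 0
LOAD 2  → 0 0
LOAD 2  → 0 0 0
DUP     → 0 0 0 0
ROT     → 0 0 0 0
ROT     → 0 0 0 0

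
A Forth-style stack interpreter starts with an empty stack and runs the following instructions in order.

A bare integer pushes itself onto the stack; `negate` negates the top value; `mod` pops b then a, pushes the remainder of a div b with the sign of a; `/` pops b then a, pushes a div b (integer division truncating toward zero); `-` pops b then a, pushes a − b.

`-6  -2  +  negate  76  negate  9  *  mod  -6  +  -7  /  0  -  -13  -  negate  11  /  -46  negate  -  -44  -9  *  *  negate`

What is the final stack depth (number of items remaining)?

1

-6      [-6]
-2      [-6, -2]
+       [-8]
negate  [8]
76      [8, 76]
negate  [8, -76]
9       [8, -76, 9]
*       [8, -684]
mod     [8]
-6      [8, -6]
+       [2]
-7      [2, -7]
/       [0]
0       [0, 0]
-       [0]
-13     [0, -13]
-       [13]
negate  [-13]
11      [-13, 11]
/       [-1]
-46     [-1, -46]
negate  [-1, 46]
-       [-47]
-44     [-47, -44]
-9      [-47, -44, -9]
*       [-47, 396]
*       [-18612]
negate  [18612]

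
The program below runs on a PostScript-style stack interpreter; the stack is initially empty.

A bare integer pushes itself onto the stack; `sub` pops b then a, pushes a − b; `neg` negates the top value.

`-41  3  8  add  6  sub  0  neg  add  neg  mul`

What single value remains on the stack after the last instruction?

-41 → -41
3   → -41 3
8   → -41 3 8
add → -41 11
6   → -41 11 6
sub → -41 5
0   → -41 5 0
neg → -41 5 0
add → -41 5
neg → -41 -5
mul → 205

205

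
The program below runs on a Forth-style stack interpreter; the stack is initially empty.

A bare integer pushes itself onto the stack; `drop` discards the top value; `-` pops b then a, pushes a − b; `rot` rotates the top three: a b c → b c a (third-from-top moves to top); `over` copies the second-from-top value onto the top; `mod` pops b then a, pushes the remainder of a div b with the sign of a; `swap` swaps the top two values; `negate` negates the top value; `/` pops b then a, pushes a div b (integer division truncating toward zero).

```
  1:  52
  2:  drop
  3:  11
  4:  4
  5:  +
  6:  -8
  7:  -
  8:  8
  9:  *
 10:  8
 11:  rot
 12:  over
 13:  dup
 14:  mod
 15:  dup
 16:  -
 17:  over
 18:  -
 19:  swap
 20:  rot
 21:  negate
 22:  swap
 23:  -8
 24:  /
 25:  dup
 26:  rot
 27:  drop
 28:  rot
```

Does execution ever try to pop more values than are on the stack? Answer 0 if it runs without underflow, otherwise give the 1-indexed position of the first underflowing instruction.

11

52   -> 52
drop -> (empty)
11   -> 11
4    -> 11 4
+    -> 15
-8   -> 15 -8
-    -> 23
8    -> 23 8
*    -> 184
8    -> 184 8
rot  — needs 3 operands, stack has 2 → underflow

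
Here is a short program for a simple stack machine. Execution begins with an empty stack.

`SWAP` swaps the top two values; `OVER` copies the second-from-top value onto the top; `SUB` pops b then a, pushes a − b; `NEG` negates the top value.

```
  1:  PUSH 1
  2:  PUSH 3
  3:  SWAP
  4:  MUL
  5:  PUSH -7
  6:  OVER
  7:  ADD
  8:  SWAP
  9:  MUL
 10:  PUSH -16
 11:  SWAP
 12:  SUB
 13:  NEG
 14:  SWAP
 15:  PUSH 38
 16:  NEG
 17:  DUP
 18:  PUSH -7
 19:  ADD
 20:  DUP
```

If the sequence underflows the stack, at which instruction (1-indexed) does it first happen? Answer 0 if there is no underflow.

PUSH 1    1
PUSH 3    1 3
SWAP      3 1
MUL       3
PUSH -7   3 -7
OVER      3 -7 3
ADD       3 -4
SWAP      -4 3
MUL       -12
PUSH -16  -12 -16
SWAP      -16 -12
SUB       -4
NEG       4
SWAP  — needs 2 operands, stack has 1 → underflow

14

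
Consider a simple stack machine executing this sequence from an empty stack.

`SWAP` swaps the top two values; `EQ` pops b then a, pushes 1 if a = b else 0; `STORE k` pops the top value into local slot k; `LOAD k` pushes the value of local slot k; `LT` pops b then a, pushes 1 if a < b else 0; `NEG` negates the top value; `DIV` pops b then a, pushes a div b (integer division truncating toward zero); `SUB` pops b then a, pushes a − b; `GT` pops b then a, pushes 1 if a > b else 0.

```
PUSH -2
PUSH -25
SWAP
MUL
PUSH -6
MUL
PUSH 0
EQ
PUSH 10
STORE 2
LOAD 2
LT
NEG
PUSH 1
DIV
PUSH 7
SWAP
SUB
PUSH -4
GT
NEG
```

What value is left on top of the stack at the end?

-1

PUSH -2   -2
PUSH -25  -2 -25
SWAP      -25 -2
MUL       50
PUSH -6   50 -6
MUL       -300
PUSH 0    -300 0
EQ        0
PUSH 10   0 10
STORE 2   0
LOAD 2    0 10
LT        1
NEG       -1
PUSH 1    -1 1
DIV       -1
PUSH 7    -1 7
SWAP      7 -1
SUB       8
PUSH -4   8 -4
GT        1
NEG       -1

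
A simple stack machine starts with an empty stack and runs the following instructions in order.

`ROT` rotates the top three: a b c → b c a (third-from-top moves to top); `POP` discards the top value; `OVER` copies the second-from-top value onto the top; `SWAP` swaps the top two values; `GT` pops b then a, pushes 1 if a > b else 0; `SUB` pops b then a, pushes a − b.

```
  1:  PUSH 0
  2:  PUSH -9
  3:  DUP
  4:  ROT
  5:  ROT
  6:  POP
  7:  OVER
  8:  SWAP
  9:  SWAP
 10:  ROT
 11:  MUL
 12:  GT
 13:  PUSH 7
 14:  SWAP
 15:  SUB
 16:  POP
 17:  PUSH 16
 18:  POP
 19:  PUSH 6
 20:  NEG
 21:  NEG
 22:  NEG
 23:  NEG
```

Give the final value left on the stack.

PUSH 0  → 0
PUSH -9 → 0 -9
DUP     → 0 -9 -9
ROT     → -9 -9 0
ROT     → -9 0 -9
POP     → -9 0
OVER    → -9 0 -9
SWAP    → -9 -9 0
SWAP    → -9 0 -9
ROT     → 0 -9 -9
MUL     → 0 81
GT      → 0
PUSH 7  → 0 7
SWAP    → 7 0
SUB     → 7
POP     → (empty)
PUSH 16 → 16
POP     → (empty)
PUSH 6  → 6
NEG     → -6
NEG     → 6
NEG     → -6
NEG     → 6

6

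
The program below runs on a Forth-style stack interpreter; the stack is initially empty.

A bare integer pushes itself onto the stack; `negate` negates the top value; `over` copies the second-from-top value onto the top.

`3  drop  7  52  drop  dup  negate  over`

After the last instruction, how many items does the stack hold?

3      : 3
drop   : (empty)
7      : 7
52     : 7 52
drop   : 7
dup    : 7 7
negate : 7 -7
over   : 7 -7 7

3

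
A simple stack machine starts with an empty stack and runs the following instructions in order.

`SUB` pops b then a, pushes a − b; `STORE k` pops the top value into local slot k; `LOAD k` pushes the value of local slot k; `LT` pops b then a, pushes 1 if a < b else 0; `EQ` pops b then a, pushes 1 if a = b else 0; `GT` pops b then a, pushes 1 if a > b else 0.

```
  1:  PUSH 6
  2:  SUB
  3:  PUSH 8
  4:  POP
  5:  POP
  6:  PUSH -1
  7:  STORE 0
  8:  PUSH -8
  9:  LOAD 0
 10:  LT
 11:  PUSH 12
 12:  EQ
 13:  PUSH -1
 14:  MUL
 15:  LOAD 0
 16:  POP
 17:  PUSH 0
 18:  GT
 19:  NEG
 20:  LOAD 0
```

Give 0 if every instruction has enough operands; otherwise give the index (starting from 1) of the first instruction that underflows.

2

PUSH 6  [6]
SUB  — needs 2 operands, stack has 1 → underflow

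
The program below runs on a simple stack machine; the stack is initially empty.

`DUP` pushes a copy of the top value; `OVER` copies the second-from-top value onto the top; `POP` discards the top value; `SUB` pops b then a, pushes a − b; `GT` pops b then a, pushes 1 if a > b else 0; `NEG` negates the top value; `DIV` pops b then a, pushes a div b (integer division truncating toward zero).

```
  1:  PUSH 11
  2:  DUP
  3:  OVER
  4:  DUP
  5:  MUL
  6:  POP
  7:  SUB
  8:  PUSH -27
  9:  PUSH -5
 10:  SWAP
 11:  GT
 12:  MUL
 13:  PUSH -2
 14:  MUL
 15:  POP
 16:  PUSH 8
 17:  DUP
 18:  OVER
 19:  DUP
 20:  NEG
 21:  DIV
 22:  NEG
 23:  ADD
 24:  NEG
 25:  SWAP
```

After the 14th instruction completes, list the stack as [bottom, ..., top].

PUSH 11  -> 11
DUP      -> 11 11
OVER     -> 11 11 11
DUP      -> 11 11 11 11
MUL      -> 11 11 121
POP      -> 11 11
SUB      -> 0
PUSH -27 -> 0 -27
PUSH -5  -> 0 -27 -5
SWAP     -> 0 -5 -27
GT       -> 0 1
MUL      -> 0
PUSH -2  -> 0 -2
MUL      -> 0

[0]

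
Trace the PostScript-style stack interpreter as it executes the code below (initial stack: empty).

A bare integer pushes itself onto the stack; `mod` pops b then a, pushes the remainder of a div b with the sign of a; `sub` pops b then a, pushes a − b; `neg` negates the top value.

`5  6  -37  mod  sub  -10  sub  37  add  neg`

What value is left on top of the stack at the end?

5   -> [5]
6   -> [5, 6]
-37 -> [5, 6, -37]
mod -> [5, 6]
sub -> [-1]
-10 -> [-1, -10]
sub -> [9]
37  -> [9, 37]
add -> [46]
neg -> [-46]

-46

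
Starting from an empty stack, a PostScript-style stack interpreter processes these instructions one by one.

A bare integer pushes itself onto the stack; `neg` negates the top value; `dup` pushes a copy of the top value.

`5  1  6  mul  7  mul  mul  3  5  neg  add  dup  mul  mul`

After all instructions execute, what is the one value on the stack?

5   : 5
1   : 5 1
6   : 5 1 6
mul : 5 6
7   : 5 6 7
mul : 5 42
mul : 210
3   : 210 3
5   : 210 3 5
neg : 210 3 -5
add : 210 -2
dup : 210 -2 -2
mul : 210 4
mul : 840

840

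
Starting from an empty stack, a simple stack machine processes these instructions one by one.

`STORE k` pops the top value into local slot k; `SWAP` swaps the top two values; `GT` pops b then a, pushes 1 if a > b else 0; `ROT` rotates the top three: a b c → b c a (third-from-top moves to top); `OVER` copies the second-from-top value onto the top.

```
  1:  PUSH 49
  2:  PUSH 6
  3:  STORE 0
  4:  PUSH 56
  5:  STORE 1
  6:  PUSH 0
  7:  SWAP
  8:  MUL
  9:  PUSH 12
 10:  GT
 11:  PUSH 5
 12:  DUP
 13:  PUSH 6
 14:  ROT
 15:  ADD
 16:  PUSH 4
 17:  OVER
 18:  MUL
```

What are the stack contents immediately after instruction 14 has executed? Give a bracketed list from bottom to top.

PUSH 49  49
PUSH 6   49 6
STORE 0  49
PUSH 56  49 56
STORE 1  49
PUSH 0   49 0
SWAP     0 49
MUL      0
PUSH 12  0 12
GT       0
PUSH 5   0 5
DUP      0 5 5
PUSH 6   0 5 5 6
ROT      0 5 6 5

[0, 5, 6, 5]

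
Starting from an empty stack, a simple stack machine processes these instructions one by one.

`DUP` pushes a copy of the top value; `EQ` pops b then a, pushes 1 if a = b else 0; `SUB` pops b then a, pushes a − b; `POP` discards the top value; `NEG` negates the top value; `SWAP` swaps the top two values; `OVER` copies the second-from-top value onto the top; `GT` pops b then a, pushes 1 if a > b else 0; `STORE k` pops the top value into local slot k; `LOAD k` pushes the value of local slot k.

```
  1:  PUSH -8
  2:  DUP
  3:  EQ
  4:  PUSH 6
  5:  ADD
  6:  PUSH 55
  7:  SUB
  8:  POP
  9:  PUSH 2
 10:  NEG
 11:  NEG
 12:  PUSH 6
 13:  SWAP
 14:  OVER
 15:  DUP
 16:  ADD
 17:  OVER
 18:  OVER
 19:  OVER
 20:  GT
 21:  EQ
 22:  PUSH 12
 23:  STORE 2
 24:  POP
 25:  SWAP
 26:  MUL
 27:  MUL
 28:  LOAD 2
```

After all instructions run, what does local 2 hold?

PUSH -8 → [-8]
DUP     → [-8, -8]
EQ      → [1]
PUSH 6  → [1, 6]
ADD     → [7]
PUSH 55 → [7, 55]
SUB     → [-48]
POP     → []
PUSH 2  → [2]
NEG     → [-2]
NEG     → [2]
PUSH 6  → [2, 6]
SWAP    → [6, 2]
OVER    → [6, 2, 6]
DUP     → [6, 2, 6, 6]
ADD     → [6, 2, 12]
OVER    → [6, 2, 12, 2]
OVER    → [6, 2, 12, 2, 12]
OVER    → [6, 2, 12, 2, 12, 2]
GT      → [6, 2, 12, 2, 1]
EQ      → [6, 2, 12, 0]
PUSH 12 → [6, 2, 12, 0, 12]
STORE 2 → [6, 2, 12, 0]
POP     → [6, 2, 12]
SWAP    → [6, 12, 2]
MUL     → [6, 24]
MUL     → [144]
LOAD 2  → [144, 12]

12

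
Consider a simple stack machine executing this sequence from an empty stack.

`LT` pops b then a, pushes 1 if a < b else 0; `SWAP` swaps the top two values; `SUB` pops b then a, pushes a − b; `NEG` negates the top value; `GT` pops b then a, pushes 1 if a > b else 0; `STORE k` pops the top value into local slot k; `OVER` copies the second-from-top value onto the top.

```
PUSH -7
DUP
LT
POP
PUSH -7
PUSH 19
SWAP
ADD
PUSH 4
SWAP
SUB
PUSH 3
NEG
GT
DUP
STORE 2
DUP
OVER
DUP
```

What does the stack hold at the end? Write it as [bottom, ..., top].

[0, 0, 0, 0]

PUSH -7 -> [-7]
DUP     -> [-7, -7]
LT      -> [0]
POP     -> []
PUSH -7 -> [-7]
PUSH 19 -> [-7, 19]
SWAP    -> [19, -7]
ADD     -> [12]
PUSH 4  -> [12, 4]
SWAP    -> [4, 12]
SUB     -> [-8]
PUSH 3  -> [-8, 3]
NEG     -> [-8, -3]
GT      -> [0]
DUP     -> [0, 0]
STORE 2 -> [0]
DUP     -> [0, 0]
OVER    -> [0, 0, 0]
DUP     -> [0, 0, 0, 0]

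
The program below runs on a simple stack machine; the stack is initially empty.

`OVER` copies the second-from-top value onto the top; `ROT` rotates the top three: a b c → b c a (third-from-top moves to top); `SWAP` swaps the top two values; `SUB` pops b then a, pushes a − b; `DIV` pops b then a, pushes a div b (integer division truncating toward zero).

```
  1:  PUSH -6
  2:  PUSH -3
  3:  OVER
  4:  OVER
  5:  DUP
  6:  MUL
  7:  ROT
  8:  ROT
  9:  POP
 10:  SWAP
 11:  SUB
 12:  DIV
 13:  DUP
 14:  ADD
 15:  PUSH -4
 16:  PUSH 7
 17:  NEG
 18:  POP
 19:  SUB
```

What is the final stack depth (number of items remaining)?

1

PUSH -6 -> -6
PUSH -3 -> -6 -3
OVER    -> -6 -3 -6
OVER    -> -6 -3 -6 -3
DUP     -> -6 -3 -6 -3 -3
MUL     -> -6 -3 -6 9
ROT     -> -6 -6 9 -3
ROT     -> -6 9 -3 -6
POP     -> -6 9 -3
SWAP    -> -6 -3 9
SUB     -> -6 -12
DIV     -> 0
DUP     -> 0 0
ADD     -> 0
PUSH -4 -> 0 -4
PUSH 7  -> 0 -4 7
NEG     -> 0 -4 -7
POP     -> 0 -4
SUB     -> 4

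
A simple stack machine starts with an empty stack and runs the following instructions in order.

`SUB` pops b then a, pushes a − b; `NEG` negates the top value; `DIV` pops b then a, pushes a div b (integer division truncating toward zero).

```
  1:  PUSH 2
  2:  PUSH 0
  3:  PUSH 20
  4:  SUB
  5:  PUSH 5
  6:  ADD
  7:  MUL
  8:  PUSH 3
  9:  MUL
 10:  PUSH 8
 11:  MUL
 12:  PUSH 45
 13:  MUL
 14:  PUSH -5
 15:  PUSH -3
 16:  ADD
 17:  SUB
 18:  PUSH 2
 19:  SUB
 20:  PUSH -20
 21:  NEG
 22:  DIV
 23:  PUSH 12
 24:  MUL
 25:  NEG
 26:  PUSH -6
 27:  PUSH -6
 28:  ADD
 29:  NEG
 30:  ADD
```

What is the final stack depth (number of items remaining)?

PUSH 2    [2]
PUSH 0    [2, 0]
PUSH 20   [2, 0, 20]
SUB       [2, -20]
PUSH 5    [2, -20, 5]
ADD       [2, -15]
MUL       [-30]
PUSH 3    [-30, 3]
MUL       [-90]
PUSH 8    [-90, 8]
MUL       [-720]
PUSH 45   [-720, 45]
MUL       [-32400]
PUSH -5   [-32400, -5]
PUSH -3   [-32400, -5, -3]
ADD       [-32400, -8]
SUB       [-32392]
PUSH 2    [-32392, 2]
SUB       [-32394]
PUSH -20  [-32394, -20]
NEG       [-32394, 20]
DIV       [-1619]
PUSH 12   [-1619, 12]
MUL       [-19428]
NEG       [19428]
PUSH -6   [19428, -6]
PUSH -6   [19428, -6, -6]
ADD       [19428, -12]
NEG       [19428, 12]
ADD       [19440]

1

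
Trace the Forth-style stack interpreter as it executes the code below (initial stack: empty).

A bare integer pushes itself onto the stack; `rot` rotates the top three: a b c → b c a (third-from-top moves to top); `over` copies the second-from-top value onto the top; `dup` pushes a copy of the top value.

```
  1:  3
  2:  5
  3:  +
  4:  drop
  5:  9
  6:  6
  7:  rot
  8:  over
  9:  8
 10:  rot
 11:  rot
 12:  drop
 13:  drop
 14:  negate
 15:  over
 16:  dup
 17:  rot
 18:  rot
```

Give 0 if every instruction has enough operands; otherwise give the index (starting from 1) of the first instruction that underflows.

3     3
5     3 5
+     8
drop  (empty)
9     9
6     9 6
rot  — needs 3 operands, stack has 2 → underflow

7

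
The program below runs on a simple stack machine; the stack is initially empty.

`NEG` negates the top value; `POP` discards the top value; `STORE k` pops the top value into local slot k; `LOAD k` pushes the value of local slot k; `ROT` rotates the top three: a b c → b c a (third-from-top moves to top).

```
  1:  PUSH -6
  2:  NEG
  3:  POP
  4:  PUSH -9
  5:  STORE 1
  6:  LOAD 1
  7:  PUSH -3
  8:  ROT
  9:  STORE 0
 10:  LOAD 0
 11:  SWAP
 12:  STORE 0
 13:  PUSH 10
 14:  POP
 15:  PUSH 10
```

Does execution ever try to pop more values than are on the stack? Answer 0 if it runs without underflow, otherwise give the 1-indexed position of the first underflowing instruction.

8

PUSH -6 → -6
NEG     → 6
POP     → (empty)
PUSH -9 → -9
STORE 1 → (empty)
LOAD 1  → -9
PUSH -3 → -9 -3
ROT  — needs 3 operands, stack has 2 → underflow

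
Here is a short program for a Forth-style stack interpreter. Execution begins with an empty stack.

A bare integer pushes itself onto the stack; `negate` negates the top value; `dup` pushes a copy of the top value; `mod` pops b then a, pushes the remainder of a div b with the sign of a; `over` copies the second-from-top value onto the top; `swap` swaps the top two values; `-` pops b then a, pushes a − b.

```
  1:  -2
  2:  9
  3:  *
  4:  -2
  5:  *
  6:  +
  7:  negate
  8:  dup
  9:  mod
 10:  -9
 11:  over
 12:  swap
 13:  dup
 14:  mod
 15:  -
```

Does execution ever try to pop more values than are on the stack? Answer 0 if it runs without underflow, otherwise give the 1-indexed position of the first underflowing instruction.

-2 → [-2]
9  → [-2, 9]
*  → [-18]
-2 → [-18, -2]
*  → [36]
+  — needs 2 operands, stack has 1 → underflow

6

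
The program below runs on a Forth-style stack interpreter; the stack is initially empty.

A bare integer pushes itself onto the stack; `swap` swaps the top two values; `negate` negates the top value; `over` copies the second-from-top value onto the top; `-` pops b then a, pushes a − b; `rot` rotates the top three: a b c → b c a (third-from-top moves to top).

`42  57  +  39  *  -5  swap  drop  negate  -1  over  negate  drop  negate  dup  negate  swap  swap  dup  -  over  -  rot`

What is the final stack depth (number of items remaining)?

3

42     : [42]
57     : [42, 57]
+      : [99]
39     : [99, 39]
*      : [3861]
-5     : [3861, -5]
swap   : [-5, 3861]
drop   : [-5]
negate : [5]
-1     : [5, -1]
over   : [5, -1, 5]
negate : [5, -1, -5]
drop   : [5, -1]
negate : [5, 1]
dup    : [5, 1, 1]
negate : [5, 1, -1]
swap   : [5, -1, 1]
swap   : [5, 1, -1]
dup    : [5, 1, -1, -1]
-      : [5, 1, 0]
over   : [5, 1, 0, 1]
-      : [5, 1, -1]
rot    : [1, -1, 5]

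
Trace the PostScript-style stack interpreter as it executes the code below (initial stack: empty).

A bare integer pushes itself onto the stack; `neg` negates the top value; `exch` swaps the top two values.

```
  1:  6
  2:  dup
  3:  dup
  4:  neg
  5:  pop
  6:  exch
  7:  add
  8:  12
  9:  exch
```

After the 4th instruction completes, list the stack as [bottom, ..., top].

6   -> [6]
dup -> [6, 6]
dup -> [6, 6, 6]
neg -> [6, 6, -6]

[6, 6, -6]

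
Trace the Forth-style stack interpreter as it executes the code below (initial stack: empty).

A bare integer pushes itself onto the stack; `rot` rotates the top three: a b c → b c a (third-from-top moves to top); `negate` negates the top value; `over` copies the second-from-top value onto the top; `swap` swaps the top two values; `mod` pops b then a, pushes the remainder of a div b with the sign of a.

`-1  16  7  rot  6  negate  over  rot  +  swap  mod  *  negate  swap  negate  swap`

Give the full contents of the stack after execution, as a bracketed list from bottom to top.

-1     -> [-1]
16     -> [-1, 16]
7      -> [-1, 16, 7]
rot    -> [16, 7, -1]
6      -> [16, 7, -1, 6]
negate -> [16, 7, -1, -6]
over   -> [16, 7, -1, -6, -1]
rot    -> [16, 7, -6, -1, -1]
+      -> [16, 7, -6, -2]
swap   -> [16, 7, -2, -6]
mod    -> [16, 7, -2]
*      -> [16, -14]
negate -> [16, 14]
swap   -> [14, 16]
negate -> [14, -16]
swap   -> [-16, 14]

[-16, 14]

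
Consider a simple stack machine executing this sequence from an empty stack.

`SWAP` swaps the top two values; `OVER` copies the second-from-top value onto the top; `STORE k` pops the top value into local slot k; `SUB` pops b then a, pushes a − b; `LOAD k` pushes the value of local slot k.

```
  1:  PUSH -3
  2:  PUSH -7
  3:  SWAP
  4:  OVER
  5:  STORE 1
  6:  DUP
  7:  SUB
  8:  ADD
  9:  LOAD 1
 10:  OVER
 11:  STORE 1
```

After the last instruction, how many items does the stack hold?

2

PUSH -3 → -3
PUSH -7 → -3 -7
SWAP    → -7 -3
OVER    → -7 -3 -7
STORE 1 → -7 -3
DUP     → -7 -3 -3
SUB     → -7 0
ADD     → -7
LOAD 1  → -7 -7
OVER    → -7 -7 -7
STORE 1 → -7 -7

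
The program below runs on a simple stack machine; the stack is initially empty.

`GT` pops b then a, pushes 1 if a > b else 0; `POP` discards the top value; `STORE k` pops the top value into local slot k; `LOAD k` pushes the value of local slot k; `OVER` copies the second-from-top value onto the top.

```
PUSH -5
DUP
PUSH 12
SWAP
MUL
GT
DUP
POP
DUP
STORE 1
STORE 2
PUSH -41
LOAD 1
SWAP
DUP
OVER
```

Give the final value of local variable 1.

PUSH -5  -> -5
DUP      -> -5 -5
PUSH 12  -> -5 -5 12
SWAP     -> -5 12 -5
MUL      -> -5 -60
GT       -> 1
DUP      -> 1 1
POP      -> 1
DUP      -> 1 1
STORE 1  -> 1
STORE 2  -> (empty)
PUSH -41 -> -41
LOAD 1   -> -41 1
SWAP     -> 1 -41
DUP      -> 1 -41 -41
OVER     -> 1 -41 -41 -41

1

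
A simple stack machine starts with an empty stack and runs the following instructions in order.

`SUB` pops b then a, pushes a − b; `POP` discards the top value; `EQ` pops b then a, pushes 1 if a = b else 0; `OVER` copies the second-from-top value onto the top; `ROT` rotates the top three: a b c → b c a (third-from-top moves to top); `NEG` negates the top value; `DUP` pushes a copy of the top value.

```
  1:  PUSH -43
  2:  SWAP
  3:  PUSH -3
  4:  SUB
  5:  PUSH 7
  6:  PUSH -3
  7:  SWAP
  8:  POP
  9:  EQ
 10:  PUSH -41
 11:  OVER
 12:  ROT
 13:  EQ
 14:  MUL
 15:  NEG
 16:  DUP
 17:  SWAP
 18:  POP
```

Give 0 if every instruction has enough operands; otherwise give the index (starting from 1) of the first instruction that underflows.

2

PUSH -43 -> [-43]
SWAP  — needs 2 operands, stack has 1 → underflow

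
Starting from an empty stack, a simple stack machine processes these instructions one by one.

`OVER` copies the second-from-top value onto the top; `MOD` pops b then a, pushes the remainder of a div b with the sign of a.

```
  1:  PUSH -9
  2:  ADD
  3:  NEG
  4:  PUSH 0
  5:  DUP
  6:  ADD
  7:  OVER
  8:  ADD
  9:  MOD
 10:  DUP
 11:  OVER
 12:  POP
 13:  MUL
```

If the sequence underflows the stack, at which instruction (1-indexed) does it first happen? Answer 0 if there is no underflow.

PUSH -9 : [-9]
ADD  — needs 2 operands, stack has 1 → underflow

2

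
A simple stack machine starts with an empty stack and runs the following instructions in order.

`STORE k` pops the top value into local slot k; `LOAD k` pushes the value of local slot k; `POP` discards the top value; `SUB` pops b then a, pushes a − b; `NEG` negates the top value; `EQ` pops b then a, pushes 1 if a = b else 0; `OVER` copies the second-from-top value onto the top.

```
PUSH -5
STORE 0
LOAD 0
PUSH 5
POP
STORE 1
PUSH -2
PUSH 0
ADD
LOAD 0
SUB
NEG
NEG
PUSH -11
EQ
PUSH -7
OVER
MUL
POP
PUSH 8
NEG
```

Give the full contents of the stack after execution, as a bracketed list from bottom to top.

[0, -8]

PUSH -5   -5
STORE 0   (empty)
LOAD 0    -5
PUSH 5    -5 5
POP       -5
STORE 1   (empty)
PUSH -2   -2
PUSH 0    -2 0
ADD       -2
LOAD 0    -2 -5
SUB       3
NEG       -3
NEG       3
PUSH -11  3 -11
EQ        0
PUSH -7   0 -7
OVER      0 -7 0
MUL       0 0
POP       0
PUSH 8    0 8
NEG       0 -8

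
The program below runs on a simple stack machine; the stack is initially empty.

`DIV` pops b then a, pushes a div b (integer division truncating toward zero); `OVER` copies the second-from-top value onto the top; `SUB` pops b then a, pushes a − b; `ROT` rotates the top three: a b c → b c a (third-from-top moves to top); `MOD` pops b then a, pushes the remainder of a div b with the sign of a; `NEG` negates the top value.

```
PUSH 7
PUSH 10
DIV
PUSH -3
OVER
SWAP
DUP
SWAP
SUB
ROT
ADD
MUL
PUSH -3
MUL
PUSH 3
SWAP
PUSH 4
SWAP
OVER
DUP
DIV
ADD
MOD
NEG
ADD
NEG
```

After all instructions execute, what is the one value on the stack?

-3

PUSH 7  -> [7]
PUSH 10 -> [7, 10]
DIV     -> [0]
PUSH -3 -> [0, -3]
OVER    -> [0, -3, 0]
SWAP    -> [0, 0, -3]
DUP     -> [0, 0, -3, -3]
SWAP    -> [0, 0, -3, -3]
SUB     -> [0, 0, 0]
ROT     -> [0, 0, 0]
ADD     -> [0, 0]
MUL     -> [0]
PUSH -3 -> [0, -3]
MUL     -> [0]
PUSH 3  -> [0, 3]
SWAP    -> [3, 0]
PUSH 4  -> [3, 0, 4]
SWAP    -> [3, 4, 0]
OVER    -> [3, 4, 0, 4]
DUP     -> [3, 4, 0, 4, 4]
DIV     -> [3, 4, 0, 1]
ADD     -> [3, 4, 1]
MOD     -> [3, 0]
NEG     -> [3, 0]
ADD     -> [3]
NEG     -> [-3]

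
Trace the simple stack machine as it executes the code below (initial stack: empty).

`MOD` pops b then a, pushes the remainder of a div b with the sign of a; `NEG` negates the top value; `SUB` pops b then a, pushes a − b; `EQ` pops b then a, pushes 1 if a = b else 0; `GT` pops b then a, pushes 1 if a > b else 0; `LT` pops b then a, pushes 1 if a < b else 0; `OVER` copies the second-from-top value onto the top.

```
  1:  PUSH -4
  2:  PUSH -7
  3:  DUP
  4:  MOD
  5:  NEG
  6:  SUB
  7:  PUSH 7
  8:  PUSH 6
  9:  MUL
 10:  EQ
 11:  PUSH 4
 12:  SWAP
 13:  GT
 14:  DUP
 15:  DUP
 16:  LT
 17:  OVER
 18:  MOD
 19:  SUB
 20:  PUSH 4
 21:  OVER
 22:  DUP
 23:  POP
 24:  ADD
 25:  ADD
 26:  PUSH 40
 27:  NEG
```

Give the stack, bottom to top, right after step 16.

[1, 0]

PUSH -4  [-4]
PUSH -7  [-4, -7]
DUP      [-4, -7, -7]
MOD      [-4, 0]
NEG      [-4, 0]
SUB      [-4]
PUSH 7   [-4, 7]
PUSH 6   [-4, 7, 6]
MUL      [-4, 42]
EQ       [0]
PUSH 4   [0, 4]
SWAP     [4, 0]
GT       [1]
DUP      [1, 1]
DUP      [1, 1, 1]
LT       [1, 0]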